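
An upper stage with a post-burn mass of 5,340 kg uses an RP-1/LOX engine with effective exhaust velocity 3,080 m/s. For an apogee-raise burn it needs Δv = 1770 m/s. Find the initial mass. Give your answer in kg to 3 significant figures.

initial mass ≈ 9490 kg

m₀/m_f = exp(Δv / v_e) = exp(1770 / 3080.0) = exp(0.5747) = 1.7766.
m₀ = m_f × 1.7766 = 5,340 × 1.7766 = 9,487.04 kg.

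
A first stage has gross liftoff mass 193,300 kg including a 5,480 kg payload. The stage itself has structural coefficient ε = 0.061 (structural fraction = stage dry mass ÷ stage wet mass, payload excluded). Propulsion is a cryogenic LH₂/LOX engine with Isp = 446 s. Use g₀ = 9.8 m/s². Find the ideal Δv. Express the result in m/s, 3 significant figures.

Δv ≈ 10600 m/s

Stage wet mass = m₀ − payload = 193,300 − 5,480 = 187,820 kg.
Stage dry mass = ε × stage wet mass = 0.061 × 187,820 = 11,457 kg.
Burnout mass m_f = stage dry + payload = 11,457 + 5,480 = 16,937 kg.
v_e = Isp · g₀ = 446 × 9.8 = 4370.8 m/s.
From the ideal rocket equation, Δv = v_e · ln(193,300/16,937) = 4370.8 × ln(11.41) = 4370.8 × 2.4347 ≈ 10642 m/s.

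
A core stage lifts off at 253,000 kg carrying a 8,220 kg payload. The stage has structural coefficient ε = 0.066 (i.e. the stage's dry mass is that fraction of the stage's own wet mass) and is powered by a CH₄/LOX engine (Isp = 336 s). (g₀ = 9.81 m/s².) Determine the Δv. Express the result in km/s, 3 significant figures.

Δv ≈ 7.71 km/s

Stage wet mass = m₀ − payload = 253,000 − 8,220 = 244,780 kg.
Stage dry mass = ε × stage wet mass = 0.066 × 244,780 = 16,155.5 kg.
Burnout mass m_f = stage dry + payload = 16,155.5 + 8,220 = 24,375.5 kg.
v_e = Isp · g₀ = 336 × 9.81 = 3296.2 m/s.
By the Tsiolkovsky rocket equation, Δv = v_e · ln(253,000/24,375.5) = 3296.2 × ln(10.38) = 3296.2 × 2.3398 ≈ 7712 m/s.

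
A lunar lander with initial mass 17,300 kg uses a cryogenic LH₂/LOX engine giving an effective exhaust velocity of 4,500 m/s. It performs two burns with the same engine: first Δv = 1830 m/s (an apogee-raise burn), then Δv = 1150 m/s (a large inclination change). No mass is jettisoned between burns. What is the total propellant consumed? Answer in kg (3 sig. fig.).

total propellant consumed ≈ 8380 kg

After the first burn: m = 17300 × exp(−1830/4500.0) = 17300 × 0.66587 = 11,519.6 kg.
After the second burn: m = 11,519.6 × exp(−1150/4500.0) = 11,519.6 × 0.77449 = 8,921.82 kg.
Total propellant = m₀ − m_final = 17300 − 8,921.82 = 8,378.18 kg.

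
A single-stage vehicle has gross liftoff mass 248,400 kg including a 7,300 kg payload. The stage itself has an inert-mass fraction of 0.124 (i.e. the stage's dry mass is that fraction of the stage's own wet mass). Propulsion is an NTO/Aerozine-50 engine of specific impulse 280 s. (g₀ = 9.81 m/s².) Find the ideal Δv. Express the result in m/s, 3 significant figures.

Δv ≈ 5220 m/s

Stage wet mass = m₀ − payload = 248,400 − 7,300 = 241,100 kg.
Stage dry mass = ε × stage wet mass = 0.124 × 241,100 = 29,896.4 kg.
Burnout mass m_f = stage dry + payload = 29,896.4 + 7,300 = 37,196.4 kg.
v_e = Isp · g₀ = 280 × 9.81 = 2746.8 m/s.
By the Tsiolkovsky rocket equation, Δv = v_e · ln(248,400/37,196.4) = 2746.8 × ln(6.678) = 2746.8 × 1.8988 ≈ 5216 m/s.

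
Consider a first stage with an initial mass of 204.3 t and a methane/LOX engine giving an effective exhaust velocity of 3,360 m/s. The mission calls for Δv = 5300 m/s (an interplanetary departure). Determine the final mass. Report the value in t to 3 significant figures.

From the ideal rocket equation, m₀/m_f = exp(Δv / v_e) = exp(5300 / 3360.0) = exp(1.5774) = 4.8423.
m_f = m₀ / 4.8423 = 204.3 / 4.8423 = 42.1907 t.

final mass ≈ 42.2 t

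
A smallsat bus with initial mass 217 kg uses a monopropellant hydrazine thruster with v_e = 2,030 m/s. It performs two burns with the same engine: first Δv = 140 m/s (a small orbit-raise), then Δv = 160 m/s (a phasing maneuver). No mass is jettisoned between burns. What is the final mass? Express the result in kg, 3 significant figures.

final mass ≈ 187 kg

After the first burn: m = 217 × exp(−140/2030.0) = 217 × 0.93336 = 202.539 kg.
After the second burn: m = 202.539 × exp(−160/2030.0) = 202.539 × 0.92421 = 187.189 kg.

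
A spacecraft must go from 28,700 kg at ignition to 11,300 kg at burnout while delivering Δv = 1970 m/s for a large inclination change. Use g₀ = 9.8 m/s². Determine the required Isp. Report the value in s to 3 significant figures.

Isp ≈ 216 s

ln(m₀/m_f) = ln(28700/11300) = ln(2.54) = 0.9321.
v_e = Δv / ln(m₀/m_f) = 1970 / 0.9321 = 2113.5 m/s.
Isp = v_e / g₀ = 2113.5 / 9.8 = 215.7 s.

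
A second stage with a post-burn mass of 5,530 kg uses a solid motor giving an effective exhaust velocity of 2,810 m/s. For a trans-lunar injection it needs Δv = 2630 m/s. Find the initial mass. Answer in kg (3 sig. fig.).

initial mass ≈ 14100 kg

m₀/m_f = exp(Δv / v_e) = exp(2630 / 2810.0) = exp(0.9359) = 2.5496.
m₀ = m_f × 2.5496 = 5,530 × 2.5496 = 14,099.3 kg.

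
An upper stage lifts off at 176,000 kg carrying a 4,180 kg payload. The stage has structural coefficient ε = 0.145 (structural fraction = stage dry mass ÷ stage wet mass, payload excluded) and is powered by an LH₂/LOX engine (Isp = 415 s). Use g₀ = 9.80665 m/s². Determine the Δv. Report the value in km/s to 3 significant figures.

Δv ≈ 7.33 km/s

Stage wet mass = m₀ − payload = 176,000 − 4,180 = 171,820 kg.
Stage dry mass = ε × stage wet mass = 0.145 × 171,820 = 24,913.9 kg.
Burnout mass m_f = stage dry + payload = 24,913.9 + 4,180 = 29,093.9 kg.
v_e = Isp · g₀ = 415 × 9.80665 = 4069.8 m/s.
From the ideal rocket equation, Δv = v_e · ln(176,000/29,093.9) = 4069.8 × ln(6.049) = 4069.8 × 1.8000 ≈ 7325 m/s.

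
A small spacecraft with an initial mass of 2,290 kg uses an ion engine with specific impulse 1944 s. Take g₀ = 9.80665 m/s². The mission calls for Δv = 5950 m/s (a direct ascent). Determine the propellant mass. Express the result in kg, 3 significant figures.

v_e = Isp · g₀ = 1944 × 9.80665 = 19064.1 m/s.
Rocket equation: m₀/m_f = exp(Δv / v_e) = exp(5950 / 19064.1) = exp(0.3121) = 1.3663.
m_f = 2,290 / 1.3663 = 1,676.06 kg, so propellant = m₀ − m_f = 2,290 − 1,676.06 = 613.94 kg.

propellant mass ≈ 614 kg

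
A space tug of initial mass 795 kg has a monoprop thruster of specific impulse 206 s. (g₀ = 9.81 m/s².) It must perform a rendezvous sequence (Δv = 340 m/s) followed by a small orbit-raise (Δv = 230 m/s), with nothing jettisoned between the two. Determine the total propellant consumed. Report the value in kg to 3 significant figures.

total propellant consumed ≈ 195 kg

v_e = Isp · g₀ = 206 × 9.81 = 2020.9 m/s.
After the first burn: m = 795 × exp(−340/2020.9) = 795 × 0.84515 = 671.894 kg.
After the second burn: m = 671.894 × exp(−230/2020.9) = 671.894 × 0.89242 = 599.612 kg.
Total propellant = m₀ − m_final = 795 − 599.612 = 195.388 kg.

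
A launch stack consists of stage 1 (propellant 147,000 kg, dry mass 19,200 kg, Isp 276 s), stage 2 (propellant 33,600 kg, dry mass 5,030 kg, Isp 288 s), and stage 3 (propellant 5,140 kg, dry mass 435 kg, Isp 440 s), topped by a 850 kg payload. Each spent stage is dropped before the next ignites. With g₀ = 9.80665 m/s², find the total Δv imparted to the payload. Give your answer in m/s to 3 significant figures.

Δv ≈ 14000 m/s

Ignition mass of stage 1 = 147,000+19,200 + 33,600+5,030 + 5,140+435 + 850 = 211,255 kg.
Stage 1: m₀ = 211,255 kg, m_f = 211,255 − 147,000 = 64,255 kg; Δv = 276×9.80665×ln(3.288) = 2706.6×1.1902 ≈ 3221 m/s.
Stage 2: m₀ = 45,055 kg, m_f = 45,055 − 33,600 = 11,455 kg; Δv = 288×9.80665×ln(3.933) = 2824.3×1.3695 ≈ 3868 m/s.
Stage 3: m₀ = 6,425 kg, m_f = 6,425 − 5,140 = 1,285 kg; Δv = 440×9.80665×ln(5) = 4314.9×1.6094 ≈ 6945 m/s.
Total Δv = 3221 + 3868 + 6945 = 14034 m/s.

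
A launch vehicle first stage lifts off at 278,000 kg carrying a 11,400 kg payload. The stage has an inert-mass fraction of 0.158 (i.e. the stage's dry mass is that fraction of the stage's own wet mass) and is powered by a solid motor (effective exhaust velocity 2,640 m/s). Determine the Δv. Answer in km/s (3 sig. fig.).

Stage wet mass = m₀ − payload = 278,000 − 11,400 = 266,600 kg.
Stage dry mass = ε × stage wet mass = 0.158 × 266,600 = 42,122.8 kg.
Burnout mass m_f = stage dry + payload = 42,122.8 + 11,400 = 53,522.8 kg.
Rocket equation: Δv = v_e · ln(278,000/53,522.8) = 2640.0 × ln(5.194) = 2640.0 × 1.6475 ≈ 4349 m/s.

Δv ≈ 4.35 km/s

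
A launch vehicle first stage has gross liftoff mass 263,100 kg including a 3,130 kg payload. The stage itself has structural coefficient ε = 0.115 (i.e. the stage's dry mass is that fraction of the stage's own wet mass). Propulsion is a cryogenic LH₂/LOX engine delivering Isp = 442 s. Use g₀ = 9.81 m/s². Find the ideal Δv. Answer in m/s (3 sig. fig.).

Stage wet mass = m₀ − payload = 263,100 − 3,130 = 259,970 kg.
Stage dry mass = ε × stage wet mass = 0.115 × 259,970 = 29,896.6 kg.
Burnout mass m_f = stage dry + payload = 29,896.6 + 3,130 = 33,026.6 kg.
v_e = Isp · g₀ = 442 × 9.81 = 4336.0 m/s.
Rocket equation: Δv = v_e · ln(263,100/33,026.6) = 4336.0 × ln(7.966) = 4336.0 × 2.0752 ≈ 8998 m/s.

Δv ≈ 9000 m/s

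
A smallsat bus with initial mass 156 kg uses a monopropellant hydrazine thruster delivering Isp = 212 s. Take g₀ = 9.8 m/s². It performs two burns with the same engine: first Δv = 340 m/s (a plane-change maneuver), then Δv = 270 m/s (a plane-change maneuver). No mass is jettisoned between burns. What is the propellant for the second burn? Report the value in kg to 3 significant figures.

propellant for the second burn ≈ 16.1 kg

v_e = Isp · g₀ = 212 × 9.8 = 2077.6 m/s.
After the first burn: m = 156 × exp(−340/2077.6) = 156 × 0.84904 = 132.45 kg.
After the second burn: m = 132.45 × exp(−270/2077.6) = 132.45 × 0.87813 = 116.308 kg.
Second-burn propellant = 132.45 − 116.308 = 16.142 kg.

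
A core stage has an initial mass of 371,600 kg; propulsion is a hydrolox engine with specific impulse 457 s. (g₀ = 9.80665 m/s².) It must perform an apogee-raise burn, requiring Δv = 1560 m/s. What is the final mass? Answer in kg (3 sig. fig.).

final mass ≈ 262000 kg

v_e = Isp · g₀ = 457 × 9.80665 = 4481.6 m/s.
From the ideal rocket equation, m₀/m_f = exp(Δv / v_e) = exp(1560 / 4481.6) = exp(0.3481) = 1.4164.
m_f = m₀ / 1.4164 = 371,600 / 1.4164 = 262,355 kg.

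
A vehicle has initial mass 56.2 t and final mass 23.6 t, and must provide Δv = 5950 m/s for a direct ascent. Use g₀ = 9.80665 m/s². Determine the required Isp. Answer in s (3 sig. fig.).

Isp ≈ 699 s

ln(m₀/m_f) = ln(56200/23600) = ln(2.381) = 0.8677.
Using Δv = v_e ln(m₀/m_f): v_e = Δv / ln(m₀/m_f) = 5950 / 0.8677 = 6857.4 m/s.
Isp = v_e / g₀ = 6857.4 / 9.80665 = 699.3 s.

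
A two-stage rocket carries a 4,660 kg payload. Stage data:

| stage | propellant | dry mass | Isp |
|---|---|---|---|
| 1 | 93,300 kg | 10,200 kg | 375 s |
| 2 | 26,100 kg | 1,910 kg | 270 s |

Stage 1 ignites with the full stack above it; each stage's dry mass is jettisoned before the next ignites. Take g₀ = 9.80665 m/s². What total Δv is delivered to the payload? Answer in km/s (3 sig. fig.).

Δv ≈ 8.50 km/s

Ignition mass of stage 1 = 93,300+10,200 + 26,100+1,910 + 4,660 = 136,170 kg.
Stage 1: m₀ = 136,170 kg, m_f = 136,170 − 93,300 = 42,870 kg; Δv = 375×9.80665×ln(3.176) = 3677.5×1.1557 ≈ 4250 m/s.
Stage 2: m₀ = 32,670 kg, m_f = 32,670 − 26,100 = 6,570 kg; Δv = 270×9.80665×ln(4.973) = 2647.8×1.6039 ≈ 4247 m/s.
Total Δv = 4250 + 4247 = 8497 m/s.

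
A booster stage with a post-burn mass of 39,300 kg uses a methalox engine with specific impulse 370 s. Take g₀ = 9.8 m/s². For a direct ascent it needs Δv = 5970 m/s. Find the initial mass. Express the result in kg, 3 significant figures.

v_e = Isp · g₀ = 370 × 9.8 = 3626.0 m/s.
m₀/m_f = exp(Δv / v_e) = exp(5970 / 3626.0) = exp(1.6464) = 5.1885.
m₀ = m_f × 5.1885 = 39,300 × 5.1885 = 203,908 kg.

initial mass ≈ 204000 kg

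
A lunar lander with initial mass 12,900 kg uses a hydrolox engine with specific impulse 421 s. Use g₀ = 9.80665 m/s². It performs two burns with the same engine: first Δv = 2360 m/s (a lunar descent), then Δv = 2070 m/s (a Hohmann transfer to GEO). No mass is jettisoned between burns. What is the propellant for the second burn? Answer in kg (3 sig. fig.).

propellant for the second burn ≈ 2870 kg

v_e = Isp · g₀ = 421 × 9.80665 = 4128.6 m/s.
After the first burn: m = 12900 × exp(−2360/4128.6) = 12900 × 0.56461 = 7,283.47 kg.
After the second burn: m = 7,283.47 × exp(−2070/4128.6) = 7,283.47 × 0.60569 = 4,411.52 kg.
Second-burn propellant = 7,283.47 − 4,411.52 = 2,871.95 kg.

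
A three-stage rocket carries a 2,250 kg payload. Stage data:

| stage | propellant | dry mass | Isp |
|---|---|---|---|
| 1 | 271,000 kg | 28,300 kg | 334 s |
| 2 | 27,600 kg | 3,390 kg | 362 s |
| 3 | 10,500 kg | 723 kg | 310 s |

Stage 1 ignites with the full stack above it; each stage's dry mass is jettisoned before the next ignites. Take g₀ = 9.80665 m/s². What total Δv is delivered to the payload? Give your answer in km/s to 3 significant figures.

Ignition mass of stage 1 = 271,000+28,300 + 27,600+3,390 + 10,500+723 + 2,250 = 343,763 kg.
Stage 1: m₀ = 343,763 kg, m_f = 343,763 − 271,000 = 72,763 kg; Δv = 334×9.80665×ln(4.724) = 3275.4×1.5527 ≈ 5086 m/s.
Stage 2: m₀ = 44,463 kg, m_f = 44,463 − 27,600 = 16,863 kg; Δv = 362×9.80665×ln(2.637) = 3550.0×0.9695 ≈ 3442 m/s.
Stage 3: m₀ = 13,473 kg, m_f = 13,473 − 10,500 = 2,973 kg; Δv = 310×9.80665×ln(4.532) = 3040.1×1.5111 ≈ 4594 m/s.
Total Δv = 5086 + 3442 + 4594 = 13122 m/s.

Δv ≈ 13.1 km/s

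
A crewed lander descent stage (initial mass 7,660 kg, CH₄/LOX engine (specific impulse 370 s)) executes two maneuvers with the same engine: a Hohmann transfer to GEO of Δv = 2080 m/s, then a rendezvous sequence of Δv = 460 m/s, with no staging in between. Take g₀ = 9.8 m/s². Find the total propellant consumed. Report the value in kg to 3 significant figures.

total propellant consumed ≈ 3860 kg

v_e = Isp · g₀ = 370 × 9.8 = 3626.0 m/s.
After the first burn: m = 7660 × exp(−2080/3626.0) = 7660 × 0.56347 = 4,316.18 kg.
After the second burn: m = 4,316.18 × exp(−460/3626.0) = 4,316.18 × 0.88086 = 3,801.95 kg.
Total propellant = m₀ − m_final = 7660 − 3,801.95 = 3,858.05 kg.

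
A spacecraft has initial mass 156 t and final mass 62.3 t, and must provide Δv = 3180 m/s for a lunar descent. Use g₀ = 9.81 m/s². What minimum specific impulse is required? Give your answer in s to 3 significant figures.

Isp ≈ 353 s

ln(m₀/m_f) = ln(156000/62300) = ln(2.504) = 0.9179.
v_e = Δv / ln(m₀/m_f) = 3180 / 0.9179 = 3464.5 m/s.
Isp = v_e / g₀ = 3464.5 / 9.81 = 353.2 s.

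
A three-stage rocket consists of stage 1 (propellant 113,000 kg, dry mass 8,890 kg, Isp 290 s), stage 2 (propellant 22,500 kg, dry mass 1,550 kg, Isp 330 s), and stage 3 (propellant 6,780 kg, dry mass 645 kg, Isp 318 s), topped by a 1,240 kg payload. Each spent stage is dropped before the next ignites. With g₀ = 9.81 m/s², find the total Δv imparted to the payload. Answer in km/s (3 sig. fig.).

Ignition mass of stage 1 = 113,000+8,890 + 22,500+1,550 + 6,780+645 + 1,240 = 154,605 kg.
Stage 1: m₀ = 154,605 kg, m_f = 154,605 − 113,000 = 41,605 kg; Δv = 290×9.81×ln(3.716) = 2844.9×1.3127 ≈ 3734 m/s.
Stage 2: m₀ = 32,715 kg, m_f = 32,715 − 22,500 = 10,215 kg; Δv = 330×9.81×ln(3.203) = 3237.3×1.1640 ≈ 3768 m/s.
Stage 3: m₀ = 8,665 kg, m_f = 8,665 − 6,780 = 1,885 kg; Δv = 318×9.81×ln(4.597) = 3119.6×1.5254 ≈ 4758 m/s.
Total Δv = 3734 + 3768 + 4758 = 12260 m/s.

Δv ≈ 12.3 km/s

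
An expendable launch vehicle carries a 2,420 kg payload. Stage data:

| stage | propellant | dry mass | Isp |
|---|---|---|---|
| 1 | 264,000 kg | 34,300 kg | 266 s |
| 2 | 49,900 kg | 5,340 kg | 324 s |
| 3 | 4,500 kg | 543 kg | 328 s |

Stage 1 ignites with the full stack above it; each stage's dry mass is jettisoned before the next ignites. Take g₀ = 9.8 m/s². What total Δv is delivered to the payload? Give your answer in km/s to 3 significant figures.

Ignition mass of stage 1 = 264,000+34,300 + 49,900+5,340 + 4,500+543 + 2,420 = 361,003 kg.
Stage 1: m₀ = 361,003 kg, m_f = 361,003 − 264,000 = 97,003 kg; Δv = 266×9.8×ln(3.722) = 2606.8×1.3141 ≈ 3426 m/s.
Stage 2: m₀ = 62,703 kg, m_f = 62,703 − 49,900 = 12,803 kg; Δv = 324×9.8×ln(4.898) = 3175.2×1.5887 ≈ 5045 m/s.
Stage 3: m₀ = 7,463 kg, m_f = 7,463 − 4,500 = 2,963 kg; Δv = 328×9.8×ln(2.519) = 3214.4×0.9238 ≈ 2969 m/s.
Total Δv = 3426 + 5045 + 2969 = 11440 m/s.

Δv ≈ 11.4 km/s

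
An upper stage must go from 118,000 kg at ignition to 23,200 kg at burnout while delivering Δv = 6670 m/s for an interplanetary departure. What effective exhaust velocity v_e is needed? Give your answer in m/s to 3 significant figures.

v_e ≈ 4100 m/s

ln(m₀/m_f) = ln(118000/23200) = ln(5.086) = 1.6265.
v_e = Δv / ln(m₀/m_f) = 6670 / 1.6265 = 4100.7 m/s.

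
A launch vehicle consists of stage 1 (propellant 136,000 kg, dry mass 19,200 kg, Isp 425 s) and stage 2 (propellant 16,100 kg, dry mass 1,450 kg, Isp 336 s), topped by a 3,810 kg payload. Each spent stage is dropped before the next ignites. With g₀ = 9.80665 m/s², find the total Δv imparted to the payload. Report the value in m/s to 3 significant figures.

Ignition mass of stage 1 = 136,000+19,200 + 16,100+1,450 + 3,810 = 176,560 kg.
Stage 1: m₀ = 176,560 kg, m_f = 176,560 − 136,000 = 40,560 kg; Δv = 425×9.80665×ln(4.353) = 4167.8×1.4709 ≈ 6130 m/s.
Stage 2: m₀ = 21,360 kg, m_f = 21,360 − 16,100 = 5,260 kg; Δv = 336×9.80665×ln(4.061) = 3295.0×1.4014 ≈ 4618 m/s.
Total Δv = 6130 + 4618 = 10748 m/s.

Δv ≈ 10700 m/s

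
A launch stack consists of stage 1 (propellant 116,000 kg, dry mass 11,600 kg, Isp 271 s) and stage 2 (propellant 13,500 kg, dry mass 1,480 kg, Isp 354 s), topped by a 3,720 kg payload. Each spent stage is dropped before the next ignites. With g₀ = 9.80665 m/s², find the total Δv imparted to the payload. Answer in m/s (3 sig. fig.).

Ignition mass of stage 1 = 116,000+11,600 + 13,500+1,480 + 3,720 = 146,300 kg.
Stage 1: m₀ = 146,300 kg, m_f = 146,300 − 116,000 = 30,300 kg; Δv = 271×9.80665×ln(4.828) = 2657.6×1.5745 ≈ 4184 m/s.
Stage 2: m₀ = 18,700 kg, m_f = 18,700 − 13,500 = 5,200 kg; Δv = 354×9.80665×ln(3.596) = 3471.6×1.2799 ≈ 4443 m/s.
Total Δv = 4184 + 4443 = 8627 m/s.

Δv ≈ 8630 m/s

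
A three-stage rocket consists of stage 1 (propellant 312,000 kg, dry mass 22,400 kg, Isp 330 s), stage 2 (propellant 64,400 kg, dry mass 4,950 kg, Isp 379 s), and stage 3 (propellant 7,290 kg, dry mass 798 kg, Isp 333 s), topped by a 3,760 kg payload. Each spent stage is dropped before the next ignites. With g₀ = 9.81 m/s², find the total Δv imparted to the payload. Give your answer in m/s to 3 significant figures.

Δv ≈ 13500 m/s

Ignition mass of stage 1 = 312,000+22,400 + 64,400+4,950 + 7,290+798 + 3,760 = 415,598 kg.
Stage 1: m₀ = 415,598 kg, m_f = 415,598 − 312,000 = 103,598 kg; Δv = 330×9.81×ln(4.012) = 3237.3×1.3892 ≈ 4497 m/s.
Stage 2: m₀ = 81,198 kg, m_f = 81,198 − 64,400 = 16,798 kg; Δv = 379×9.81×ln(4.834) = 3718.0×1.5756 ≈ 5858 m/s.
Stage 3: m₀ = 11,848 kg, m_f = 11,848 − 7,290 = 4,558 kg; Δv = 333×9.81×ln(2.599) = 3266.7×0.9553 ≈ 3121 m/s.
Total Δv = 4497 + 5858 + 3121 = 13476 m/s.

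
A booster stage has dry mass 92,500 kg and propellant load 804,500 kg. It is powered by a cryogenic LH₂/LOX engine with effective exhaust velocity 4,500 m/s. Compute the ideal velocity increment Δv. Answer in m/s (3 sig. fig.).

m₀ = m_dry + m_prop = 92,500 + 804,500 = 897,000 kg.
By the Tsiolkovsky rocket equation, Δv = v_e · ln(m₀/m_f) = 4500.0 × ln(9.697) = 4500.0 × 2.2718 ≈ 10223.3 m/s.

Δv ≈ 10200 m/s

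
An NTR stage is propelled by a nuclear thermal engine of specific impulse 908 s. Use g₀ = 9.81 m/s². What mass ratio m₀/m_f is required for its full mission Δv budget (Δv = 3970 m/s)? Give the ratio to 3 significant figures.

mass ratio ≈ 1.56

v_e = Isp · g₀ = 908 × 9.81 = 8907.5 m/s.
Using Δv = v_e ln(m₀/m_f): m₀/m_f = exp(Δv / v_e) = exp(3970 / 8907.5) = exp(0.4457) = 1.5616.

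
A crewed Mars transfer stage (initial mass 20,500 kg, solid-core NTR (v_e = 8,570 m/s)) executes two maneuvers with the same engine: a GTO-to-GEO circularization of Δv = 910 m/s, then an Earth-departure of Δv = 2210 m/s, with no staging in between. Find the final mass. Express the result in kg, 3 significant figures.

final mass ≈ 14200 kg

After the first burn: m = 20500 × exp(−910/8570.0) = 20500 × 0.89926 = 18,434.8 kg.
After the second burn: m = 18,434.8 × exp(−2210/8570.0) = 18,434.8 × 0.77269 = 14,244.4 kg.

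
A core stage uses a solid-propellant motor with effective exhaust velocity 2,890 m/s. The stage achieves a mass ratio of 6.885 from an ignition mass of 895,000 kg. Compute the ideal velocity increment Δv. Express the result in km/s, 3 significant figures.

Δv ≈ 5.58 km/s

Using Δv = v_e ln(m₀/m_f): Δv = v_e · ln(6.885) = 2890.0 × 1.9293 ≈ 5575.8 m/s.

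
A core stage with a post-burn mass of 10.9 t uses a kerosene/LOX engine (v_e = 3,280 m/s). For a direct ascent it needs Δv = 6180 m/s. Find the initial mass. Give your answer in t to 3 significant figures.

Using Δv = v_e ln(m₀/m_f): m₀/m_f = exp(Δv / v_e) = exp(6180 / 3280.0) = exp(1.8841) = 6.5807.
m₀ = m_f × 6.5807 = 10.9 × 6.5807 = 71.7296 t.

initial mass ≈ 71.7 t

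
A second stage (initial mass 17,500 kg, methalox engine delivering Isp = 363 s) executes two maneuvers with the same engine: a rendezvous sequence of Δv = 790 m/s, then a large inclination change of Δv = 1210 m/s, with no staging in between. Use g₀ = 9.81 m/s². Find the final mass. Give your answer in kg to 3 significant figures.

final mass ≈ 9980 kg

v_e = Isp · g₀ = 363 × 9.81 = 3561.0 m/s.
After the first burn: m = 17500 × exp(−790/3561.0) = 17500 × 0.80104 = 14,018.2 kg.
After the second burn: m = 14,018.2 × exp(−1210/3561.0) = 14,018.2 × 0.71192 = 9,979.84 kg.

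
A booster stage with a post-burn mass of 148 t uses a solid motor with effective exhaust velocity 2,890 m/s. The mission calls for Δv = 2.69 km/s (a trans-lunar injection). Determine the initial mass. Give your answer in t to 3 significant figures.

Rocket equation: m₀/m_f = exp(Δv / v_e) = exp(2690 / 2890.0) = exp(0.9308) = 2.5365.
m₀ = m_f × 2.5365 = 148 × 2.5365 = 375.402 t.

initial mass ≈ 375 t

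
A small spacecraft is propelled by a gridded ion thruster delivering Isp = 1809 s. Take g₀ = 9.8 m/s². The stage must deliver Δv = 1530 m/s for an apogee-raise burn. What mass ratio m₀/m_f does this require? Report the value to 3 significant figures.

v_e = Isp · g₀ = 1809 × 9.8 = 17728.2 m/s.
Using Δv = v_e ln(m₀/m_f): m₀/m_f = exp(Δv / v_e) = exp(1530 / 17728.2) = exp(0.0863) = 1.0901.

mass ratio ≈ 1.09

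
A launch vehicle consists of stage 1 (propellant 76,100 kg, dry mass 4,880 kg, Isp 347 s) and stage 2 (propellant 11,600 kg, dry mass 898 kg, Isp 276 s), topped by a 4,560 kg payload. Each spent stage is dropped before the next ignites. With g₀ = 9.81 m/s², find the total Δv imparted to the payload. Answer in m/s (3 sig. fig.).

Ignition mass of stage 1 = 76,100+4,880 + 11,600+898 + 4,560 = 98,038 kg.
Stage 1: m₀ = 98,038 kg, m_f = 98,038 − 76,100 = 21,938 kg; Δv = 347×9.81×ln(4.469) = 3404.1×1.4971 ≈ 5096 m/s.
Stage 2: m₀ = 17,058 kg, m_f = 17,058 − 11,600 = 5,458 kg; Δv = 276×9.81×ln(3.125) = 2707.6×1.1395 ≈ 3085 m/s.
Total Δv = 5096 + 3085 = 8181 m/s.

Δv ≈ 8180 m/s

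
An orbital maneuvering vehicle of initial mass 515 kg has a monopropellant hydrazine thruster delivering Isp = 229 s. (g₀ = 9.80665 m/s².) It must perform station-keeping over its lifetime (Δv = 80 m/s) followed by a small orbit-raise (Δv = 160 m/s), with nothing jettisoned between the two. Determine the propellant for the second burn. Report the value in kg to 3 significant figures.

v_e = Isp · g₀ = 229 × 9.80665 = 2245.7 m/s.
After the first burn: m = 515 × exp(−80/2245.7) = 515 × 0.96500 = 496.975 kg.
After the second burn: m = 496.975 × exp(−160/2245.7) = 496.975 × 0.93123 = 462.798 kg.
Second-burn propellant = 496.975 − 462.798 = 34.177 kg.

propellant for the second burn ≈ 34.2 kg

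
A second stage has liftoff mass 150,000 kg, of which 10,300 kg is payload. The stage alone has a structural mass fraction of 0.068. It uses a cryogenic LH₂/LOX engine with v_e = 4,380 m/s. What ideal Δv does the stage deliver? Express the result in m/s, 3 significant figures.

Δv ≈ 8870 m/s

Stage wet mass = m₀ − payload = 150,000 − 10,300 = 139,700 kg.
Stage dry mass = ε × stage wet mass = 0.068 × 139,700 = 9,499.6 kg.
Burnout mass m_f = stage dry + payload = 9,499.6 + 10,300 = 19,799.6 kg.
By the Tsiolkovsky rocket equation, Δv = v_e · ln(150,000/19,799.6) = 4380.0 × ln(7.576) = 4380.0 × 2.0250 ≈ 8869 m/s.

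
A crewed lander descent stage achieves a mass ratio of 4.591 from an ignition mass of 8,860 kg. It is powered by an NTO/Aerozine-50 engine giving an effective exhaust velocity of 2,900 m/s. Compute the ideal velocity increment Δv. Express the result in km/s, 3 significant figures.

Using Δv = v_e ln(m₀/m_f): Δv = v_e · ln(4.591) = 2900.0 × 1.5241 ≈ 4419.9 m/s.

Δv ≈ 4.42 km/s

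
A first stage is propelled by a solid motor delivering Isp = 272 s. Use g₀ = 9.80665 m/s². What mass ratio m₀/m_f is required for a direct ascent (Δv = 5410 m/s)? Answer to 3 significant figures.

v_e = Isp · g₀ = 272 × 9.80665 = 2667.4 m/s.
From the ideal rocket equation, m₀/m_f = exp(Δv / v_e) = exp(5410 / 2667.4) = exp(2.0282) = 7.6003.

mass ratio ≈ 7.60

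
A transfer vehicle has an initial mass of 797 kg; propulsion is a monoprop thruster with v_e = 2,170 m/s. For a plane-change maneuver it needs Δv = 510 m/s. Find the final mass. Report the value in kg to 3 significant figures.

final mass ≈ 630 kg

From the ideal rocket equation, m₀/m_f = exp(Δv / v_e) = exp(510 / 2170.0) = exp(0.2350) = 1.2649.
m_f = m₀ / 1.2649 = 797 / 1.2649 = 630.089 kg.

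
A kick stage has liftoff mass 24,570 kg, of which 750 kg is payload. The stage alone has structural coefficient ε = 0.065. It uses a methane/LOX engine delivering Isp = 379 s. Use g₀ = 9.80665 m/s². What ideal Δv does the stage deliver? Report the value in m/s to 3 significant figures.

Δv ≈ 8810 m/s

Stage wet mass = m₀ − payload = 24,570 − 750 = 23,820 kg.
Stage dry mass = ε × stage wet mass = 0.065 × 23,820 = 1,548.3 kg.
Burnout mass m_f = stage dry + payload = 1,548.3 + 750 = 2,298.3 kg.
v_e = Isp · g₀ = 379 × 9.80665 = 3716.7 m/s.
From the ideal rocket equation, Δv = v_e · ln(24,570/2,298.3) = 3716.7 × ln(10.69) = 3716.7 × 2.3694 ≈ 8806 m/s.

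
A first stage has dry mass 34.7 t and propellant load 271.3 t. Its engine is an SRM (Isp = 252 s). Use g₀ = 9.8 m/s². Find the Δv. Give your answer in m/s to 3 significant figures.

v_e = Isp · g₀ = 252 × 9.8 = 2469.6 m/s.
m₀ = m_dry + m_prop = 34.7 + 271.3 = 306 t.
Δv = v_e · ln(m₀/m_f) = 2469.6 × ln(8.818) = 2469.6 × 2.1768 ≈ 5375.9 m/s.

Δv ≈ 5380 m/s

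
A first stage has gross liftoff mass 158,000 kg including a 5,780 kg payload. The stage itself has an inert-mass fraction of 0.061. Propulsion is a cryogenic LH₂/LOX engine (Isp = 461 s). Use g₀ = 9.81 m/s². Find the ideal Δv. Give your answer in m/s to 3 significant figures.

Stage wet mass = m₀ − payload = 158,000 − 5,780 = 152,220 kg.
Stage dry mass = ε × stage wet mass = 0.061 × 152,220 = 9,285.42 kg.
Burnout mass m_f = stage dry + payload = 9,285.42 + 5,780 = 15,065.42 kg.
v_e = Isp · g₀ = 461 × 9.81 = 4522.4 m/s.
Δv = v_e · ln(158,000/15,065.42) = 4522.4 × ln(10.49) = 4522.4 × 2.3502 ≈ 10629 m/s.

Δv ≈ 10600 m/s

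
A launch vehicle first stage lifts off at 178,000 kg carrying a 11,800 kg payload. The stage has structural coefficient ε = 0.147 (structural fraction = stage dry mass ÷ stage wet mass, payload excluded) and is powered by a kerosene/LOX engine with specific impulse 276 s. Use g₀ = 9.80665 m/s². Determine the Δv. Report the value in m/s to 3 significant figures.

Stage wet mass = m₀ − payload = 178,000 − 11,800 = 166,200 kg.
Stage dry mass = ε × stage wet mass = 0.147 × 166,200 = 24,431.4 kg.
Burnout mass m_f = stage dry + payload = 24,431.4 + 11,800 = 36,231.4 kg.
v_e = Isp · g₀ = 276 × 9.80665 = 2706.6 m/s.
From the ideal rocket equation, Δv = v_e · ln(178,000/36,231.4) = 2706.6 × ln(4.913) = 2706.6 × 1.5919 ≈ 4309 m/s.

Δv ≈ 4310 m/s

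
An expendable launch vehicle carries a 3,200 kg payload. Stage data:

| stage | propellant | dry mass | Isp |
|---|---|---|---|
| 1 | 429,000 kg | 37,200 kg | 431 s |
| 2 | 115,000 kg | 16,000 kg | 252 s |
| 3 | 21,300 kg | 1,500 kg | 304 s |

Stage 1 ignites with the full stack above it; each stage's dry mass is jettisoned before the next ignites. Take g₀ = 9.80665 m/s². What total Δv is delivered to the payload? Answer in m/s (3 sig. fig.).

Δv ≈ 13300 m/s

Ignition mass of stage 1 = 429,000+37,200 + 115,000+16,000 + 21,300+1,500 + 3,200 = 623,200 kg.
Stage 1: m₀ = 623,200 kg, m_f = 623,200 − 429,000 = 194,200 kg; Δv = 431×9.80665×ln(3.209) = 4226.7×1.1660 ≈ 4928 m/s.
Stage 2: m₀ = 157,000 kg, m_f = 157,000 − 115,000 = 42,000 kg; Δv = 252×9.80665×ln(3.738) = 2471.3×1.3186 ≈ 3259 m/s.
Stage 3: m₀ = 26,000 kg, m_f = 26,000 − 21,300 = 4,700 kg; Δv = 304×9.80665×ln(5.532) = 2981.2×1.7105 ≈ 5099 m/s.
Total Δv = 4928 + 3259 + 5099 = 13286 m/s.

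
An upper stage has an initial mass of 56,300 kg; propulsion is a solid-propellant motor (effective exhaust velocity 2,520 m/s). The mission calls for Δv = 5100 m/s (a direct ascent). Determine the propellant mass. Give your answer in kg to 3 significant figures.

By the Tsiolkovsky rocket equation, m₀/m_f = exp(Δv / v_e) = exp(5100 / 2520.0) = exp(2.0238) = 7.5671.
m_f = 56,300 / 7.5671 = 7,440.1 kg, so propellant = m₀ − m_f = 56,300 − 7,440.1 = 48,859.9 kg.

propellant mass ≈ 48900 kg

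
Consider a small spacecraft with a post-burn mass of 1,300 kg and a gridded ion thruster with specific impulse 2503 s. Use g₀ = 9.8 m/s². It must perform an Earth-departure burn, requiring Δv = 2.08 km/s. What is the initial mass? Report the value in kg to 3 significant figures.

initial mass ≈ 1420 kg

v_e = Isp · g₀ = 2503 × 9.8 = 24529.4 m/s.
m₀/m_f = exp(Δv / v_e) = exp(2080 / 24529.4) = exp(0.0848) = 1.0885.
m₀ = m_f × 1.0885 = 1,300 × 1.0885 = 1,415.05 kg.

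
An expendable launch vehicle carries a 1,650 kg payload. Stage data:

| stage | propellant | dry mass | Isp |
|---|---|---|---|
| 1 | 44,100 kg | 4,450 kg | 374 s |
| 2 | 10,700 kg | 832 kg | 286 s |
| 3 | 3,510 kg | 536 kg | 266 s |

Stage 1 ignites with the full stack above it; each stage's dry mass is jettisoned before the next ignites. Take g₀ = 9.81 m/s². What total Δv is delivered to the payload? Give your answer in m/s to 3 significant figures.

Δv ≈ 9290 m/s

Ignition mass of stage 1 = 44,100+4,450 + 10,700+832 + 3,510+536 + 1,650 = 65,778 kg.
Stage 1: m₀ = 65,778 kg, m_f = 65,778 − 44,100 = 21,678 kg; Δv = 374×9.81×ln(3.034) = 3668.9×1.1100 ≈ 4072 m/s.
Stage 2: m₀ = 17,228 kg, m_f = 17,228 − 10,700 = 6,528 kg; Δv = 286×9.81×ln(2.639) = 2805.7×0.9704 ≈ 2723 m/s.
Stage 3: m₀ = 5,696 kg, m_f = 5,696 − 3,510 = 2,186 kg; Δv = 266×9.81×ln(2.606) = 2609.5×0.9577 ≈ 2499 m/s.
Total Δv = 4072 + 2723 + 2499 = 9294 m/s.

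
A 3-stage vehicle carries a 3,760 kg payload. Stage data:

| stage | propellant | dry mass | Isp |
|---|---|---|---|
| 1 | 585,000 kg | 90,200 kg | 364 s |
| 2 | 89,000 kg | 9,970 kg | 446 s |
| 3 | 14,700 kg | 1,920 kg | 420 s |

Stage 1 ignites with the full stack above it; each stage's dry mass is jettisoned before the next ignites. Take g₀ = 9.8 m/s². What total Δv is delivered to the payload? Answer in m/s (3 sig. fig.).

Δv ≈ 16000 m/s

Ignition mass of stage 1 = 585,000+90,200 + 89,000+9,970 + 14,700+1,920 + 3,760 = 794,550 kg.
Stage 1: m₀ = 794,550 kg, m_f = 794,550 − 585,000 = 209,550 kg; Δv = 364×9.8×ln(3.792) = 3567.2×1.3328 ≈ 4754 m/s.
Stage 2: m₀ = 119,350 kg, m_f = 119,350 − 89,000 = 30,350 kg; Δv = 446×9.8×ln(3.932) = 4370.8×1.3693 ≈ 5985 m/s.
Stage 3: m₀ = 20,380 kg, m_f = 20,380 − 14,700 = 5,680 kg; Δv = 420×9.8×ln(3.588) = 4116.0×1.2776 ≈ 5259 m/s.
Total Δv = 4754 + 5985 + 5259 = 15998 m/s.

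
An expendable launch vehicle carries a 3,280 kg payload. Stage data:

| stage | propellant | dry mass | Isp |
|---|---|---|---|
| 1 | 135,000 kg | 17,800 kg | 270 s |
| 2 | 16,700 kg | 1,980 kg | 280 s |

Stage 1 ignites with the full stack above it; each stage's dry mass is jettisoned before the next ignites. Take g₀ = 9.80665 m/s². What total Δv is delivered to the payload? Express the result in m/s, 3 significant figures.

Ignition mass of stage 1 = 135,000+17,800 + 16,700+1,980 + 3,280 = 174,760 kg.
Stage 1: m₀ = 174,760 kg, m_f = 174,760 − 135,000 = 39,760 kg; Δv = 270×9.80665×ln(4.395) = 2647.8×1.4806 ≈ 3920 m/s.
Stage 2: m₀ = 21,960 kg, m_f = 21,960 − 16,700 = 5,260 kg; Δv = 280×9.80665×ln(4.175) = 2745.9×1.4291 ≈ 3924 m/s.
Total Δv = 3920 + 3924 = 7844 m/s.

Δv ≈ 7840 m/s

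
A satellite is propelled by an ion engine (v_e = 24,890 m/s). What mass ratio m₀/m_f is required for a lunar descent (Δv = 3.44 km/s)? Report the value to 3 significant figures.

Rocket equation: m₀/m_f = exp(Δv / v_e) = exp(3440 / 24890.0) = exp(0.1382) = 1.1482.

mass ratio ≈ 1.15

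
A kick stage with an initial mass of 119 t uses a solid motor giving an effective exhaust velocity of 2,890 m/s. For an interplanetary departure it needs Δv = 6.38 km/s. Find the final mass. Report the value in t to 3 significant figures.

m₀/m_f = exp(Δv / v_e) = exp(6380 / 2890.0) = exp(2.2076) = 9.0940.
m_f = m₀ / 9.0940 = 119 / 9.0940 = 13.0856 t.

final mass ≈ 13.1 t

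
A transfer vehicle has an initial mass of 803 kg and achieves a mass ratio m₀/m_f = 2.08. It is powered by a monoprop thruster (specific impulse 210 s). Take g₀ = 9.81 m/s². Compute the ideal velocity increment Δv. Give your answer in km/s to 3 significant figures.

v_e = Isp · g₀ = 210 × 9.81 = 2060.1 m/s.
Δv = v_e · ln(2.08) = 2060.1 × 0.7324 ≈ 1508.8 m/s.

Δv ≈ 1.51 km/s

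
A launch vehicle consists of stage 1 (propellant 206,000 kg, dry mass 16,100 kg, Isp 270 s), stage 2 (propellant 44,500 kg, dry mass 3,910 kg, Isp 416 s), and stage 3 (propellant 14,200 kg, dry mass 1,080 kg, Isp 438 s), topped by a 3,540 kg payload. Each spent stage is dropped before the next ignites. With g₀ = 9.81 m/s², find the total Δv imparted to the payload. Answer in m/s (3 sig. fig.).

Ignition mass of stage 1 = 206,000+16,100 + 44,500+3,910 + 14,200+1,080 + 3,540 = 289,330 kg.
Stage 1: m₀ = 289,330 kg, m_f = 289,330 − 206,000 = 83,330 kg; Δv = 270×9.81×ln(3.472) = 2648.7×1.2448 ≈ 3297 m/s.
Stage 2: m₀ = 67,230 kg, m_f = 67,230 − 44,500 = 22,730 kg; Δv = 416×9.81×ln(2.958) = 4081.0×1.0844 ≈ 4426 m/s.
Stage 3: m₀ = 18,820 kg, m_f = 18,820 − 14,200 = 4,620 kg; Δv = 438×9.81×ln(4.074) = 4296.8×1.4045 ≈ 6035 m/s.
Total Δv = 3297 + 4426 + 6035 = 13758 m/s.

Δv ≈ 13800 m/s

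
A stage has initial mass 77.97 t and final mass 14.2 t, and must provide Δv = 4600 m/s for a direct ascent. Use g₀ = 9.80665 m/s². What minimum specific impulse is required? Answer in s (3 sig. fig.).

ln(m₀/m_f) = ln(77970/14200) = ln(5.491) = 1.7031.
Rocket equation: v_e = Δv / ln(m₀/m_f) = 4600 / 1.7031 = 2701.0 m/s.
Isp = v_e / g₀ = 2701.0 / 9.80665 = 275.4 s.

Isp ≈ 275 s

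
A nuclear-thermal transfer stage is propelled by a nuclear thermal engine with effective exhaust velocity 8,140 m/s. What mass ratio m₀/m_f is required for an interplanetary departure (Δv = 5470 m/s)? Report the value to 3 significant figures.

mass ratio ≈ 1.96

m₀/m_f = exp(Δv / v_e) = exp(5470 / 8140.0) = exp(0.6720) = 1.9581.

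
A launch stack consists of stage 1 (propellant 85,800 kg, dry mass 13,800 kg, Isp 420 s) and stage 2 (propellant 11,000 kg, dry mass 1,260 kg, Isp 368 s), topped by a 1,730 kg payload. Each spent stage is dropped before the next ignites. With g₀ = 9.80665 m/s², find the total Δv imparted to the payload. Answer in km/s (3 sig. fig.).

Ignition mass of stage 1 = 85,800+13,800 + 11,000+1,260 + 1,730 = 113,590 kg.
Stage 1: m₀ = 113,590 kg, m_f = 113,590 − 85,800 = 27,790 kg; Δv = 420×9.80665×ln(4.087) = 4118.8×1.4079 ≈ 5799 m/s.
Stage 2: m₀ = 13,990 kg, m_f = 13,990 − 11,000 = 2,990 kg; Δv = 368×9.80665×ln(4.679) = 3608.8×1.5431 ≈ 5569 m/s.
Total Δv = 5799 + 5569 = 11368 m/s.

Δv ≈ 11.4 km/s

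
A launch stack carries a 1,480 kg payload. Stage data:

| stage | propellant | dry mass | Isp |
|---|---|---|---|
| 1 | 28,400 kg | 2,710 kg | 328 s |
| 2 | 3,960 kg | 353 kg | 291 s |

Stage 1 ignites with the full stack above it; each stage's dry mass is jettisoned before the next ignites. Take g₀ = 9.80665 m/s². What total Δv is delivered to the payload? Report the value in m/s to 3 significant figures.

Ignition mass of stage 1 = 28,400+2,710 + 3,960+353 + 1,480 = 36,903 kg.
Stage 1: m₀ = 36,903 kg, m_f = 36,903 − 28,400 = 8,503 kg; Δv = 328×9.80665×ln(4.34) = 3216.6×1.4679 ≈ 4722 m/s.
Stage 2: m₀ = 5,793 kg, m_f = 5,793 − 3,960 = 1,833 kg; Δv = 291×9.80665×ln(3.16) = 2853.7×1.1507 ≈ 3284 m/s.
Total Δv = 4722 + 3284 = 8006 m/s.

Δv ≈ 8010 m/s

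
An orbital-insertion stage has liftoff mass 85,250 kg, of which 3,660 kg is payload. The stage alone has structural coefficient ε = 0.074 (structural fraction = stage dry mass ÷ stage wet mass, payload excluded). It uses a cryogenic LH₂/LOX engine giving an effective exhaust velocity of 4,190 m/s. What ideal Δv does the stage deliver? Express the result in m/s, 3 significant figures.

Stage wet mass = m₀ − payload = 85,250 − 3,660 = 81,590 kg.
Stage dry mass = ε × stage wet mass = 0.074 × 81,590 = 6,037.66 kg.
Burnout mass m_f = stage dry + payload = 6,037.66 + 3,660 = 9,697.66 kg.
Rocket equation: Δv = v_e · ln(85,250/9,697.66) = 4190.0 × ln(8.791) = 4190.0 × 2.1737 ≈ 9108 m/s.

Δv ≈ 9110 m/s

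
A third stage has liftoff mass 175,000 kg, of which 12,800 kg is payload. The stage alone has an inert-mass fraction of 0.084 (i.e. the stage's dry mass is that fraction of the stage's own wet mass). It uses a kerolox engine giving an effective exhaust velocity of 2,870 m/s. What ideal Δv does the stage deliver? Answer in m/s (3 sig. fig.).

Δv ≈ 5430 m/s

Stage wet mass = m₀ − payload = 175,000 − 12,800 = 162,200 kg.
Stage dry mass = ε × stage wet mass = 0.084 × 162,200 = 13,624.8 kg.
Burnout mass m_f = stage dry + payload = 13,624.8 + 12,800 = 26,424.8 kg.
Rocket equation: Δv = v_e · ln(175,000/26,424.8) = 2870.0 × ln(6.623) = 2870.0 × 1.8905 ≈ 5426 m/s.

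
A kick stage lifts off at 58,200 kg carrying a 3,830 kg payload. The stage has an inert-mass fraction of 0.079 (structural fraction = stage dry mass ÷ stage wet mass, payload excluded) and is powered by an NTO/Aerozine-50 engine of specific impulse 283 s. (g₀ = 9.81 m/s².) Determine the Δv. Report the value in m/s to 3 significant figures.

Δv ≈ 5470 m/s

Stage wet mass = m₀ − payload = 58,200 − 3,830 = 54,370 kg.
Stage dry mass = ε × stage wet mass = 0.079 × 54,370 = 4,295.23 kg.
Burnout mass m_f = stage dry + payload = 4,295.23 + 3,830 = 8,125.23 kg.
v_e = Isp · g₀ = 283 × 9.81 = 2776.2 m/s.
Δv = v_e · ln(58,200/8,125.23) = 2776.2 × ln(7.163) = 2776.2 × 1.9689 ≈ 5466 m/s.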